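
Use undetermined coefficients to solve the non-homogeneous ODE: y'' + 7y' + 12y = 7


Characteristic roots of r² + 7r + 12 = 0 are -4, -3.
y_h = C₁e^(-4x) + C₂e^(-3x).
Constant forcing; try y_p = A. Then 12A = 7 ⇒ A = 7/12.
General solution: y = C₁e^(-4x) + C₂e^(-3x) + 7/12.


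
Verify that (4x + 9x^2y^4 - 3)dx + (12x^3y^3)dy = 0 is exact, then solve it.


Check exactness: ∂M/∂y = 36x^2y^3 and ∂N/∂x = 36x^2y^3; equal, so the equation is exact.
Integrate M with respect to x (treating y as constant): ∫M dx = 2x^2 + 3x^3y^4 - 3x + h(y).
Differentiate w.r.t. y and set equal to N: all terms match, so h'(y) = 0 and h is a constant absorbed into C.
General solution: 2x^2 + 3x^3y^4 - 3x = C.


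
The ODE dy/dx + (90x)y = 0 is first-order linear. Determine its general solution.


P(x) = 90x ⇒ μ = e^(45x²).
Q(x) = 0 so μ y is constant: y = Ce^(-45x²).


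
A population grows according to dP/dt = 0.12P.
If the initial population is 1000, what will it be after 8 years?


The ODE dP/dt = 0.12P has solution P(t) = P(0)e^(0.12t).
Substitute P(0) = 1000 and t = 8: P(8) = 1000 e^(0.96) ≈ 2612.


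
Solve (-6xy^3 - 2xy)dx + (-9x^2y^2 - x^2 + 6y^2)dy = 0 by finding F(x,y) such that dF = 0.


Check exactness: ∂M/∂y = -18xy^2 - 2x and ∂N/∂x = -18xy^2 - 2x; equal, so the equation is exact.
Integrate M with respect to x (treating y as constant): ∫M dx = -3x^2y^3 - x^2y + h(y).
Differentiate w.r.t. y and set equal to N: the x-dependent terms already match, leaving h'(y) = 6y^2. Integrate: h(y) = 2y^3.
So F(x,y) = -3x^2y^3 - x^2y + 2y^3.
General solution: -3x^2y^3 - x^2y + 2y^3 = C.


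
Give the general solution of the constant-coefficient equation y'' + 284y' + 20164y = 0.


Characteristic equation: r² + 284r + 20164 = 0, i.e. (r + 142)² = 0.
Repeated root r = -142; include an x factor for the second linearly independent solution.
General solution: y = (C₁ + C₂x)e^(-142x).


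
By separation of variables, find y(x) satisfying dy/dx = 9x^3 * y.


Separate variables: dy/y = 9x^3 dx.
Integrate: ln|y| = (9/4)x^4 + C₀.
Exponentiate: y = Ce^((9/4)x^4).


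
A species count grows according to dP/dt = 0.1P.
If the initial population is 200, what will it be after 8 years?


The ODE dP/dt = 0.1P has solution P(t) = P(0)e^(0.1t).
Substitute P(0) = 200 and t = 8: P(8) = 200 e^(0.80) ≈ 445.


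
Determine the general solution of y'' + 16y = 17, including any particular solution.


Homogeneous part: r² + 16 = 0 ⇒ r = ±4i, so y_h = C₁cos(4x) + C₂sin(4x).
Try constant y_p = A; plug in: 16A = 17 ⇒ A = 17/16.
General solution: y = C₁cos(4x) + C₂sin(4x) + 17/16.


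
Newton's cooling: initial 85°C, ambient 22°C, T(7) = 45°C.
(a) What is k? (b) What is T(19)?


Newton's law: T(t) = T_a + (T₀ - T_a)e^(-kt).
(a) Use T(7) = 45: (45 - 22)/(85 - 22) = e^(-k·7), so k = -ln(0.365)/7 ≈ 0.1439.
(b) Apply k to t = 19: T(19) = 22 + (63)e^(-2.735) ≈ 26.1°C.


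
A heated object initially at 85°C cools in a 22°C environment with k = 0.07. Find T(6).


Newton's law: dT/dt = -k(T - T_a) has solution T(t) = T_a + (T₀ - T_a)e^(-kt).
Plug in T_a = 22, T₀ = 85, k = 0.07, t = 6: T(6) = 22 + (63)e^(-0.42) ≈ 63.4°C.


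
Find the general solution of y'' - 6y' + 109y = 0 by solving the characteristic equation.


Characteristic equation: r² - 6r + 109 = 0.
Discriminant is negative; roots r = 3 ± 10i (complex conjugate pair).
General solution uses e^(α x)(C₁ cos(β x) + C₂ sin(β x)): y = e^(3x)(C₁cos(10x) + C₂sin(10x)).


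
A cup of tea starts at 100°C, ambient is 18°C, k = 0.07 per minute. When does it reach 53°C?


From T(t) = T_a + (T₀ - T_a)e^(-kt), set T(t) = 53:
(53 - 18) / (100 - 18) = e^(-0.07t), so t = -ln(0.427)/0.07 ≈ 12.2 minutes.


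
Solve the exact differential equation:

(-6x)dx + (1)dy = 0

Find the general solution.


Check exactness: ∂M/∂y = 0 and ∂N/∂x = 0; equal, so the equation is exact.
Integrate M with respect to x (treating y as constant): ∫M dx = -3x^2 + h(y).
Differentiate w.r.t. y and set equal to N: the x-dependent terms already match, leaving h'(y) = 1. Integrate: h(y) = y.
So F(x,y) = y - 3x^2.
General solution: y - 3x^2 = C.


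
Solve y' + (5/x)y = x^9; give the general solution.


P(x) = 5/x ⇒ μ = x^5.
(x^5 y)' = x^5·x^9 = x^14.
Integrate: x^5 y = x^15/(15) + C.
Solve for y: y = (1/15)x^10 + C/x^5.


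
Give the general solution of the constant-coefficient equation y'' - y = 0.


Characteristic equation: r² - 1 = 0.
Factor: (r + 1)(r - 1) = 0 ⇒ r = -1, 1 (distinct real).
General solution: y = C₁e^(-x) + C₂e^(x).


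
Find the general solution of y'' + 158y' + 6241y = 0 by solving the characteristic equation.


Characteristic equation: r² + 158r + 6241 = 0, i.e. (r + 79)² = 0.
Repeated root r = -79; include an x factor for the second linearly independent solution.
General solution: y = (C₁ + C₂x)e^(-79x).


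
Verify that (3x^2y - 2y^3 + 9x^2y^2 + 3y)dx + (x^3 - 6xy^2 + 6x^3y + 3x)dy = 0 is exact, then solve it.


Check exactness: ∂M/∂y = 3x^2 - 6y^2 + 18x^2y + 3 and ∂N/∂x = 3x^2 - 6y^2 + 18x^2y + 3; equal, so the equation is exact.
Integrate M with respect to x (treating y as constant): ∫M dx = x^3y - 2xy^3 + 3x^3y^2 + 3xy + h(y).
Differentiate w.r.t. y and set equal to N: all terms match, so h'(y) = 0 and h is a constant absorbed into C.
General solution: x^3y - 2xy^3 + 3x^3y^2 + 3xy = C.


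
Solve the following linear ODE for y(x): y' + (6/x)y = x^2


P(x) = 6/x ⇒ μ = x^6.
(x^6 y)' = x^8 ⇒ x^6 y = x^9/(9) + C.
Solve for y: y = (1/9)x^3 + C/x^6.


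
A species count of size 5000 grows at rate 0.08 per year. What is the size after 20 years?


The ODE dP/dt = 0.08P has solution P(t) = P(0)e^(0.08t).
Substitute P(0) = 5000 and t = 20: P(20) = 5000 e^(1.60) ≈ 24765.


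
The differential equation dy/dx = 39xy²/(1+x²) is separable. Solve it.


Separate: dy/y² = 39x/(1+x²) dx.
Integrate LHS: ∫ dy/y² = -1/y.
Integrate RHS via u = 1+x²: (39/2)ln(1+x²) + C.
Result: -1/y = (39/2)ln(1+x²) + C.


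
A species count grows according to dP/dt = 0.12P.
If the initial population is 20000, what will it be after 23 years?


The ODE dP/dt = 0.12P has solution P(t) = P(0)e^(0.12t).
Substitute P(0) = 20000 and t = 23: P(23) = 20000 e^(2.76) ≈ 315997.


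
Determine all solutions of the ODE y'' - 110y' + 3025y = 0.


Characteristic equation: r² - 110r + 3025 = 0, i.e. (r - 55)² = 0.
Repeated root r = 55; include an x factor for the second linearly independent solution.
General solution: y = (C₁ + C₂x)e^(55x).


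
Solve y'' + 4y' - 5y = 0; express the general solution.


Characteristic equation: r² + 4r - 5 = 0.
Factor: (r + 5)(r - 1) = 0 ⇒ r = -5, 1 (distinct real).
General solution: y = C₁e^(-5x) + C₂e^(x).


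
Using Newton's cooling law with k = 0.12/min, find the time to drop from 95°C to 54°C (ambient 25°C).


From T(t) = T_a + (T₀ - T_a)e^(-kt), set T(t) = 54:
(54 - 25) / (95 - 25) = e^(-0.12t), so t = -ln(0.414)/0.12 ≈ 7.3 minutes.


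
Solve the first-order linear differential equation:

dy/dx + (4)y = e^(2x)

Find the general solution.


P(x) = 4 ⇒ μ = e^(4x).
(μ y)' = e^(6x) ⇒ μ y = e^(6x)/6 + C.
Divide by μ: y = (1/6)e^(2x) + Ce^(-4x).


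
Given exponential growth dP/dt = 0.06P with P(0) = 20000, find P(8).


The ODE dP/dt = 0.06P has solution P(t) = P(0)e^(0.06t).
Substitute P(0) = 20000 and t = 8: P(8) = 20000 e^(0.48) ≈ 32321.


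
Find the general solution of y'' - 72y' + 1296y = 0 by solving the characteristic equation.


Characteristic equation: r² - 72r + 1296 = 0, i.e. (r - 36)² = 0.
Repeated root r = 36; include an x factor for the second linearly independent solution.
General solution: y = (C₁ + C₂x)e^(36x).


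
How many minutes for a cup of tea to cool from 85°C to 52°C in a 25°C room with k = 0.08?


From T(t) = T_a + (T₀ - T_a)e^(-kt), set T(t) = 52:
(52 - 25) / (85 - 25) = e^(-0.08t), so t = -ln(0.450)/0.08 ≈ 10.0 minutes.


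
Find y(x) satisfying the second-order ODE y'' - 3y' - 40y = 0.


Characteristic equation: r² - 3r - 40 = 0.
Factor: (r - 8)(r + 5) = 0 ⇒ r = 8, -5 (distinct real).
General solution: y = C₁e^(8x) + C₂e^(-5x).


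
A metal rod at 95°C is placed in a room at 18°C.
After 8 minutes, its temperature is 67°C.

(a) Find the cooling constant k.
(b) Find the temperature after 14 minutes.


Newton's law: T(t) = T_a + (T₀ - T_a)e^(-kt).
(a) Use T(8) = 67: (67 - 18)/(95 - 18) = e^(-k·8), so k = -ln(0.636)/8 ≈ 0.0565.
(b) Apply k to t = 14: T(14) = 18 + (77)e^(-0.791) ≈ 52.9°C.


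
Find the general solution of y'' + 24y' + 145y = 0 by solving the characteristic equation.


Characteristic equation: r² + 24r + 145 = 0.
Discriminant is negative; roots r = -12 ± 1i (complex conjugate pair).
General solution uses e^(α x)(C₁ cos(β x) + C₂ sin(β x)): y = e^(-12x)(C₁cos(x) + C₂sin(x)).


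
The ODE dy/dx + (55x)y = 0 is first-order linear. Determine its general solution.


P(x) = 55x ⇒ μ = e^((55/2)x²).
Q(x) = 0 so μ y is constant: y = Ce^(-(55/2)x²).


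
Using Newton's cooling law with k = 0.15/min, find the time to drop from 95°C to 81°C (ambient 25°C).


From T(t) = T_a + (T₀ - T_a)e^(-kt), set T(t) = 81:
(81 - 25) / (95 - 25) = e^(-0.15t), so t = -ln(0.800)/0.15 ≈ 1.5 minutes.


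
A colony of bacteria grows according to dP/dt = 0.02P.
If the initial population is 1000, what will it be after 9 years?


The ODE dP/dt = 0.02P has solution P(t) = P(0)e^(0.02t).
Substitute P(0) = 1000 and t = 9: P(9) = 1000 e^(0.18) ≈ 1197.


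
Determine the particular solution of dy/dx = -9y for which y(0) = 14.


General solution of y' = -9y is y = Ce^(-9x).
Apply y(0) = 14: C = 14.
Particular solution: y = 14e^(-9x).


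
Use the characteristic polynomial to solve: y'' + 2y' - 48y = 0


Characteristic equation: r² + 2r - 48 = 0.
Factor: (r - 6)(r + 8) = 0 ⇒ r = 6, -8 (distinct real).
General solution: y = C₁e^(6x) + C₂e^(-8x).


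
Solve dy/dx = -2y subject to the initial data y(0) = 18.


General solution of y' = -2y is y = Ce^(-2x).
Apply y(0) = 18: C = 18.
Particular solution: y = 18e^(-2x).


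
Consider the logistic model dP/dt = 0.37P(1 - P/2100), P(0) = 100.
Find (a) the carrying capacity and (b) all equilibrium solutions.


Logistic ODE dP/dt = 0.37P(1 - P/2100) has equilibria where dP/dt = 0, i.e. P = 0 or P = 2100.
The coefficient (1 - P/K) = 0 when P = K, identifying K = 2100 as the carrying capacity.
(a) K = 2100; (b) equilibria P = 0 and P = 2100.


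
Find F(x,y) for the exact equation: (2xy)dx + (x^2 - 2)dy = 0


Check exactness: ∂M/∂y = 2x and ∂N/∂x = 2x; equal, so the equation is exact.
Integrate M with respect to x (treating y as constant): ∫M dx = x^2y + h(y).
Differentiate w.r.t. y and set equal to N: the x-dependent terms already match, leaving h'(y) = -2. Integrate: h(y) = -2y.
So F(x,y) = x^2y - 2y.
General solution: x^2y - 2y = C.


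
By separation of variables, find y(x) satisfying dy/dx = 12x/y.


Separate variables: y dy = 12x dx.
Integrate both sides: y²/2 = 6x^2 + C₀.
Multiply by 2: y² = 12x^2 + C.


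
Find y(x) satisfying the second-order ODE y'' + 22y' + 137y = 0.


Characteristic equation: r² + 22r + 137 = 0.
Discriminant is negative; roots r = -11 ± 4i (complex conjugate pair).
General solution uses e^(α x)(C₁ cos(β x) + C₂ sin(β x)): y = e^(-11x)(C₁cos(4x) + C₂sin(4x)).


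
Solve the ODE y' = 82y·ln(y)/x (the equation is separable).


Separate: dy/[y ln(y)] = 82 dx/x.
Substitute u = ln(y): du/u = 82 dx/x.
Integrate: ln|ln(y)| = 82ln|x| + C₀, hence ln(y) = C·x^82.


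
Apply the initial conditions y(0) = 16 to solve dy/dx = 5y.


General solution of y' = 5y is y = Ce^(5x).
Apply y(0) = 16: C = 16.
Particular solution: y = 16e^(5x).


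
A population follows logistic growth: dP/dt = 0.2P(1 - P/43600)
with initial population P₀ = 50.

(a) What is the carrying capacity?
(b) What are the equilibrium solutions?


Logistic ODE dP/dt = 0.2P(1 - P/43600) has equilibria where dP/dt = 0, i.e. P = 0 or P = 43600.
The coefficient (1 - P/K) = 0 when P = K, identifying K = 43600 as the carrying capacity.
(a) K = 43600; (b) equilibria P = 0 and P = 43600.


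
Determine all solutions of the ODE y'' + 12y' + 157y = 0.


Characteristic equation: r² + 12r + 157 = 0.
Discriminant is negative; roots r = -6 ± 11i (complex conjugate pair).
General solution uses e^(α x)(C₁ cos(β x) + C₂ sin(β x)): y = e^(-6x)(C₁cos(11x) + C₂sin(11x)).


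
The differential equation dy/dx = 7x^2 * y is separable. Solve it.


Separate variables: dy/y = 7x^2 dx.
Integrate: ln|y| = (7/3)x^3 + C₀.
Exponentiate: y = Ce^((7/3)x^3).


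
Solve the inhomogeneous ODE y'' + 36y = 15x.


Homogeneous: r² + 36 = 0 ⇒ r = ±6i, y_h = C₁cos(6x) + C₂sin(6x).
Polynomial forcing; try y_p = Ax + B. Then y_p'' + 36 y_p = 36(Ax + B) = 15x, so B = 0 and A = 5/12.
General solution: y = C₁cos(6x) + C₂sin(6x) + (5/12)x.


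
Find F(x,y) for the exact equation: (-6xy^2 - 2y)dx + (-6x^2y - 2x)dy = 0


Check exactness: ∂M/∂y = -12xy - 2 and ∂N/∂x = -12xy - 2; equal, so the equation is exact.
Integrate M with respect to x (treating y as constant): ∫M dx = -3x^2y^2 - 2xy + h(y).
Differentiate w.r.t. y and set equal to N: all terms match, so h'(y) = 0 and h is a constant absorbed into C.
General solution: -3x^2y^2 - 2xy = C.


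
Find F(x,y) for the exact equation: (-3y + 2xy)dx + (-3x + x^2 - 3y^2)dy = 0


Check exactness: ∂M/∂y = -3 + 2x and ∂N/∂x = -3 + 2x; equal, so the equation is exact.
Integrate M with respect to x (treating y as constant): ∫M dx = -3xy + x^2y + h(y).
Differentiate w.r.t. y and set equal to N: the x-dependent terms already match, leaving h'(y) = -3y^2. Integrate: h(y) = -y^3.
So F(x,y) = -3xy + x^2y - y^3.
General solution: -3xy + x^2y - y^3 = C.


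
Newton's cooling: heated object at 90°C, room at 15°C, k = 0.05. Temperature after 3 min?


Newton's law: dT/dt = -k(T - T_a) has solution T(t) = T_a + (T₀ - T_a)e^(-kt).
Plug in T_a = 15, T₀ = 90, k = 0.05, t = 3: T(3) = 15 + (75)e^(-0.15) ≈ 79.6°C.


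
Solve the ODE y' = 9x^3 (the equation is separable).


Integrate both sides with respect to x: y = ∫ 9x^3 dx = (9/4)x^4 + C.


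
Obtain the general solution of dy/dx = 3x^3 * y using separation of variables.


Separate variables: dy/y = 3x^3 dx.
Integrate: ln|y| = (3/4)x^4 + C₀.
Exponentiate: y = Ce^((3/4)x^4).


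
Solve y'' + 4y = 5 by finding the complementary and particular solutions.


Homogeneous part: r² + 4 = 0 ⇒ r = ±2i, so y_h = C₁cos(2x) + C₂sin(2x).
Try constant y_p = A; plug in: 4A = 5 ⇒ A = 5/4.
General solution: y = C₁cos(2x) + C₂sin(2x) + 5/4.


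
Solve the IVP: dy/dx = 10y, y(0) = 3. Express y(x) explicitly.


General solution of y' = 10y is y = Ce^(10x).
Apply y(0) = 3: C = 3.
Particular solution: y = 3e^(10x).


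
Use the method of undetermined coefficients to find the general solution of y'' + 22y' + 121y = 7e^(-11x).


Characteristic polynomial (r + 11)² = 0; repeated root r = -11.
y_h = (C₁ + C₂x)e^(-11x). Forcing matches the repeated root (resonance), so try y_p = Ax² e^(-11x).
Substitute and solve for A: 2A = 7, so A = 7/2.
General solution: y = (C₁ + C₂x + (7/2)x²)e^(-11x).


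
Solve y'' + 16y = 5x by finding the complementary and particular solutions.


Homogeneous: r² + 16 = 0 ⇒ r = ±4i, y_h = C₁cos(4x) + C₂sin(4x).
Polynomial forcing; try y_p = Ax + B. Then y_p'' + 16 y_p = 16(Ax + B) = 5x, so B = 0 and A = 5/16.
General solution: y = C₁cos(4x) + C₂sin(4x) + (5/16)x.


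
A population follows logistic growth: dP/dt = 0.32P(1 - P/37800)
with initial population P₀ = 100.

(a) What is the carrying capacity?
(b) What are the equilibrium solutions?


Logistic ODE dP/dt = 0.32P(1 - P/37800) has equilibria where dP/dt = 0, i.e. P = 0 or P = 37800.
The coefficient (1 - P/K) = 0 when P = K, identifying K = 37800 as the carrying capacity.
(a) K = 37800; (b) equilibria P = 0 and P = 37800.


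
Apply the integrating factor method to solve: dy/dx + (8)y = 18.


P(x) = 8, Q(x) = 18; integrating factor μ = e^(8x).
(μ y)' = 18e^(8x) ⇒ μ y = (9/4)e^(8x) + C.
Divide by μ: y = 9/4 + Ce^(-8x).


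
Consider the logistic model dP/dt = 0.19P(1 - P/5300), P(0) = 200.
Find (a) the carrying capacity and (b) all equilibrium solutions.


Logistic ODE dP/dt = 0.19P(1 - P/5300) has equilibria where dP/dt = 0, i.e. P = 0 or P = 5300.
The coefficient (1 - P/K) = 0 when P = K, identifying K = 5300 as the carrying capacity.
(a) K = 5300; (b) equilibria P = 0 and P = 5300.


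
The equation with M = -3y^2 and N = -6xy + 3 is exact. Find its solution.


Check exactness: ∂M/∂y = -6y and ∂N/∂x = -6y; equal, so the equation is exact.
Integrate M with respect to x (treating y as constant): ∫M dx = -3xy^2 + h(y).
Differentiate w.r.t. y and set equal to N: the x-dependent terms already match, leaving h'(y) = 3. Integrate: h(y) = 3y.
So F(x,y) = -3xy^2 + 3y.
General solution: -3xy^2 + 3y = C.


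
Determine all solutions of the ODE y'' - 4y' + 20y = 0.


Characteristic equation: r² - 4r + 20 = 0.
Discriminant is negative; roots r = 2 ± 4i (complex conjugate pair).
General solution uses e^(α x)(C₁ cos(β x) + C₂ sin(β x)): y = e^(2x)(C₁cos(4x) + C₂sin(4x)).


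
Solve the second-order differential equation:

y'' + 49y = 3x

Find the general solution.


Homogeneous: r² + 49 = 0 ⇒ r = ±7i, y_h = C₁cos(7x) + C₂sin(7x).
Polynomial forcing; try y_p = Ax + B. Then y_p'' + 49 y_p = 49(Ax + B) = 3x, so B = 0 and A = 3/49.
General solution: y = C₁cos(7x) + C₂sin(7x) + (3/49)x.


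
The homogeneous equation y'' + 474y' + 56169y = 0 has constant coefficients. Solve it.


Characteristic equation: r² + 474r + 56169 = 0, i.e. (r + 237)² = 0.
Repeated root r = -237; include an x factor for the second linearly independent solution.
General solution: y = (C₁ + C₂x)e^(-237x).


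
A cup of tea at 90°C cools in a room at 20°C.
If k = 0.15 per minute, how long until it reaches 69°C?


From T(t) = T_a + (T₀ - T_a)e^(-kt), set T(t) = 69:
(69 - 20) / (90 - 20) = e^(-0.15t), so t = -ln(0.700)/0.15 ≈ 2.4 minutes.


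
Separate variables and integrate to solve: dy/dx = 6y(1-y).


Separate: dy/[y(1-y)] = 6 dx.
Partial fractions: 1/[y(1-y)] = 1/y + 1/(1-y).
Integrate: ln|y/(1-y)| = 6x + C₀.
Solve for y: y = 1/(1 + Ce^(-6x)).


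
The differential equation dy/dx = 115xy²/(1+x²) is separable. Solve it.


Separate: dy/y² = 115x/(1+x²) dx.
Integrate LHS: ∫ dy/y² = -1/y.
Integrate RHS via u = 1+x²: (115/2)ln(1+x²) + C.
Result: -1/y = (115/2)ln(1+x²) + C.


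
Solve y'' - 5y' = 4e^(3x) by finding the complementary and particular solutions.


Characteristic roots of r² - 5r = 0 are 5, 0.
y_h = C₁e^(5x) + C₂.
Forcing exponent 3 is not a characteristic root; try y_p = Ae^(3x).
Substitute: A·(9 + (-5)·3 + (0)) = A·-6 = 4, so A = -2/3.
General solution: y = C₁e^(5x) + C₂ - (2/3)e^(3x).


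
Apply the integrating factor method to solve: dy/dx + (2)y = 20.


P(x) = 2, Q(x) = 20; integrating factor μ = e^(2x).
(μ y)' = 20e^(2x) ⇒ μ y = 10e^(2x) + C.
Divide by μ: y = 10 + Ce^(-2x).


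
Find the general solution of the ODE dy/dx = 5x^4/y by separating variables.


Separate variables: y dy = 5x^4 dx.
Integrate both sides: y²/2 = x^5 + C₀.
Multiply by 2: y² = 2x^5 + C.


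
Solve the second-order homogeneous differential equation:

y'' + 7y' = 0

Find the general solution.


Characteristic equation: r² + 7r = 0.
Factor: (r - 0)(r + 7) = 0 ⇒ r = 0, -7 (distinct real).
General solution: y = C₁ + C₂e^(-7x).


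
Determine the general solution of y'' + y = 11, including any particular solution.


Homogeneous part: r² + 1 = 0 ⇒ r = ±1i, so y_h = C₁cos(x) + C₂sin(x).
Try constant y_p = A; plug in: 1A = 11 ⇒ A = 11.
General solution: y = C₁cos(x) + C₂sin(x) + 11.


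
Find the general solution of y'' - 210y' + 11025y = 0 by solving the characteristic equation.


Characteristic equation: r² - 210r + 11025 = 0, i.e. (r - 105)² = 0.
Repeated root r = 105; include an x factor for the second linearly independent solution.
General solution: y = (C₁ + C₂x)e^(105x).


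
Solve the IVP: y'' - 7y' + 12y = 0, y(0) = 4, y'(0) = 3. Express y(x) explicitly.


Characteristic roots of r² - 7r + 12 = 0 are 3, 4.
General solution y = c₁ e^(3x) + c₂ e^(4x).
Apply y(0) = 4: c₁ + c₂ = 4. Apply y'(0) = 3: 3 c₁ + 4 c₂ = 3.
Solve: c₁ = 13, c₂ = -9.
Particular solution: y = 13e^(3x) - 9e^(4x).


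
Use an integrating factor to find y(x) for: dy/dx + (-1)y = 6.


P(x) = -1 ⇒ μ = e^(-x).
(μ y)' = 6e^(-x) ⇒ μ y = -6e^(-x) + C.
Divide by μ: y = -6 + Ce^(x).


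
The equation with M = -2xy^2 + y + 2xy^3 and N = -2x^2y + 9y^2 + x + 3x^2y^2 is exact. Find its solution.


Check exactness: ∂M/∂y = -4xy + 1 + 6xy^2 and ∂N/∂x = -4xy + 1 + 6xy^2; equal, so the equation is exact.
Integrate M with respect to x (treating y as constant): ∫M dx = -x^2y^2 + xy + x^2y^3 + h(y).
Differentiate w.r.t. y and set equal to N: the x-dependent terms already match, leaving h'(y) = 9y^2. Integrate: h(y) = 3y^3.
So F(x,y) = -x^2y^2 + 3y^3 + xy + x^2y^3.
General solution: -x^2y^2 + 3y^3 + xy + x^2y^3 = C.


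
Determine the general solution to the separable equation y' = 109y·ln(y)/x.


Separate: dy/[y ln(y)] = 109 dx/x.
Substitute u = ln(y): du/u = 109 dx/x.
Integrate: ln|ln(y)| = 109ln|x| + C₀, hence ln(y) = C·x^109.


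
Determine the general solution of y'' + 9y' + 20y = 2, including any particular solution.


Characteristic roots of r² + 9r + 20 = 0 are -5, -4.
y_h = C₁e^(-5x) + C₂e^(-4x).
Constant forcing; try y_p = A. Then 20A = 2 ⇒ A = 1/10.
General solution: y = C₁e^(-5x) + C₂e^(-4x) + 1/10.


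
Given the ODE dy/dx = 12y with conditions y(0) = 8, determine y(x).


General solution of y' = 12y is y = Ce^(12x).
Apply y(0) = 8: C = 8.
Particular solution: y = 8e^(12x).


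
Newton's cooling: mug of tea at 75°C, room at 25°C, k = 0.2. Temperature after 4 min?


Newton's law: dT/dt = -k(T - T_a) has solution T(t) = T_a + (T₀ - T_a)e^(-kt).
Plug in T_a = 25, T₀ = 75, k = 0.2, t = 4: T(4) = 25 + (50)e^(-0.80) ≈ 47.5°C.


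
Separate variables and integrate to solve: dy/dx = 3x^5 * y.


Separate variables: dy/y = 3x^5 dx.
Integrate: ln|y| = (1/2)x^6 + C₀.
Exponentiate: y = Ce^((1/2)x^6).


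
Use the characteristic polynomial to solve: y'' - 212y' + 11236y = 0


Characteristic equation: r² - 212r + 11236 = 0, i.e. (r - 106)² = 0.
Repeated root r = 106; include an x factor for the second linearly independent solution.
General solution: y = (C₁ + C₂x)e^(106x).


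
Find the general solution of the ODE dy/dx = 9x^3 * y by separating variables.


Separate variables: dy/y = 9x^3 dx.
Integrate: ln|y| = (9/4)x^4 + C₀.
Exponentiate: y = Ce^((9/4)x^4).


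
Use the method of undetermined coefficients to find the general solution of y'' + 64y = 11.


Homogeneous part: r² + 64 = 0 ⇒ r = ±8i, so y_h = C₁cos(8x) + C₂sin(8x).
Try constant y_p = A; plug in: 64A = 11 ⇒ A = 11/64.
General solution: y = C₁cos(8x) + C₂sin(8x) + 11/64.


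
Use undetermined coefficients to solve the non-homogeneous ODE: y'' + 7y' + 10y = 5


Characteristic roots of r² + 7r + 10 = 0 are -2, -5.
y_h = C₁e^(-2x) + C₂e^(-5x).
Constant forcing; try y_p = A. Then 10A = 5 ⇒ A = 1/2.
General solution: y = C₁e^(-2x) + C₂e^(-5x) + 1/2.


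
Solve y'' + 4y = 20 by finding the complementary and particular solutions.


Homogeneous part: r² + 4 = 0 ⇒ r = ±2i, so y_h = C₁cos(2x) + C₂sin(2x).
Try constant y_p = A; plug in: 4A = 20 ⇒ A = 5.
General solution: y = C₁cos(2x) + C₂sin(2x) + 5.


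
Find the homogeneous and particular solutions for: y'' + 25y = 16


Homogeneous part: r² + 25 = 0 ⇒ r = ±5i, so y_h = C₁cos(5x) + C₂sin(5x).
Try constant y_p = A; plug in: 25A = 16 ⇒ A = 16/25.
General solution: y = C₁cos(5x) + C₂sin(5x) + 16/25.


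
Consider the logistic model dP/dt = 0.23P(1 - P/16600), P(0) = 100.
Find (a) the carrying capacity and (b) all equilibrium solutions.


Logistic ODE dP/dt = 0.23P(1 - P/16600) has equilibria where dP/dt = 0, i.e. P = 0 or P = 16600.
The coefficient (1 - P/K) = 0 when P = K, identifying K = 16600 as the carrying capacity.
(a) K = 16600; (b) equilibria P = 0 and P = 16600.


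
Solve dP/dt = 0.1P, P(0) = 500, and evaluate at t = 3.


The ODE dP/dt = 0.1P has solution P(t) = P(0)e^(0.1t).
Substitute P(0) = 500 and t = 3: P(3) = 500 e^(0.30) ≈ 675.


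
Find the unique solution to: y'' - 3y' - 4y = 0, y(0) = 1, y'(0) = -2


Characteristic roots of r² - 3r - 4 = 0 are -1, 4.
General solution y = c₁ e^(-x) + c₂ e^(4x).
Apply y(0) = 1: c₁ + c₂ = 1. Apply y'(0) = -2: -1 c₁ + 4 c₂ = -2.
Solve: c₁ = 6/5, c₂ = -1/5.
Particular solution: y = (6/5)e^(-x) - (1/5)e^(4x).


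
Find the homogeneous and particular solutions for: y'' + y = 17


Homogeneous part: r² + 1 = 0 ⇒ r = ±1i, so y_h = C₁cos(x) + C₂sin(x).
Try constant y_p = A; plug in: 1A = 17 ⇒ A = 17.
General solution: y = C₁cos(x) + C₂sin(x) + 17.


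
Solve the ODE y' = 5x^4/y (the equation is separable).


Separate variables: y dy = 5x^4 dx.
Integrate both sides: y²/2 = x^5 + C₀.
Multiply by 2: y² = 2x^5 + C.


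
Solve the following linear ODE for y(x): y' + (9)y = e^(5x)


P(x) = 9 ⇒ μ = e^(9x).
(μ y)' = e^(14x) ⇒ μ y = e^(14x)/14 + C.
Divide by μ: y = (1/14)e^(5x) + Ce^(-9x).


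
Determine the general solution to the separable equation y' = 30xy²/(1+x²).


Separate: dy/y² = 30x/(1+x²) dx.
Integrate LHS: ∫ dy/y² = -1/y.
Integrate RHS via u = 1+x²: 15ln(1+x²) + C.
Result: -1/y = 15ln(1+x²) + C.


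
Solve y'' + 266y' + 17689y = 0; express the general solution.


Characteristic equation: r² + 266r + 17689 = 0, i.e. (r + 133)² = 0.
Repeated root r = -133; include an x factor for the second linearly independent solution.
General solution: y = (C₁ + C₂x)e^(-133x).


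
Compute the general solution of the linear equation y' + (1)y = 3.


P(x) = 1, Q(x) = 3; integrating factor μ = e^(x).
(μ y)' = 3e^(x) ⇒ μ y = 3e^(x) + C.
Divide by μ: y = 3 + Ce^(-x).


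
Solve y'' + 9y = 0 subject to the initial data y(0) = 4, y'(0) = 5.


Characteristic roots of r² + 9 = 0 are ±3i, so y = C₁cos(3x) + C₂sin(3x).
Apply y(0) = 4: C₁ = 4. Differentiate and apply y'(0) = 5: 3·C₂ = 5, so C₂ = 5/3.
Particular solution: y = 4cos(3x) + (5/3)sin(3x).


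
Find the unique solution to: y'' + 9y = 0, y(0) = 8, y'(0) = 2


Characteristic roots of r² + 9 = 0 are ±3i, so y = C₁cos(3x) + C₂sin(3x).
Apply y(0) = 8: C₁ = 8. Differentiate and apply y'(0) = 2: 3·C₂ = 2, so C₂ = 2/3.
Particular solution: y = 8cos(3x) + (2/3)sin(3x).


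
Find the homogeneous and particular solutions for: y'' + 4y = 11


Homogeneous part: r² + 4 = 0 ⇒ r = ±2i, so y_h = C₁cos(2x) + C₂sin(2x).
Try constant y_p = A; plug in: 4A = 11 ⇒ A = 11/4.
General solution: y = C₁cos(2x) + C₂sin(2x) + 11/4.


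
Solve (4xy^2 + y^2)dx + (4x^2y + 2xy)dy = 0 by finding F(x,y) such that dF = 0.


Check exactness: ∂M/∂y = 8xy + 2y and ∂N/∂x = 8xy + 2y; equal, so the equation is exact.
Integrate M with respect to x (treating y as constant): ∫M dx = 2x^2y^2 + xy^2 + h(y).
Differentiate w.r.t. y and set equal to N: all terms match, so h'(y) = 0 and h is a constant absorbed into C.
General solution: 2x^2y^2 + xy^2 = C.


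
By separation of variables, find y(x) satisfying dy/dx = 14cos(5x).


g(y) = 1, so integrate directly: y = ∫ 14cos(5x) dx = (14/5)sin(5x) + C.


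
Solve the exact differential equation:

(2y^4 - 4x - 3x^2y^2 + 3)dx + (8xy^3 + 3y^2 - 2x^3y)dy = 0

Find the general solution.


Check exactness: ∂M/∂y = 8y^3 - 6x^2y and ∂N/∂x = 8y^3 - 6x^2y; equal, so the equation is exact.
Integrate M with respect to x (treating y as constant): ∫M dx = 2xy^4 - 2x^2 - x^3y^2 + 3x + h(y).
Differentiate w.r.t. y and set equal to N: the x-dependent terms already match, leaving h'(y) = 3y^2. Integrate: h(y) = y^3.
So F(x,y) = 2xy^4 + y^3 - 2x^2 - x^3y^2 + 3x.
General solution: 2xy^4 + y^3 - 2x^2 - x^3y^2 + 3x = C.


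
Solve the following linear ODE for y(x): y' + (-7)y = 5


P(x) = -7 ⇒ μ = e^(-7x).
(μ y)' = 5e^(-7x) ⇒ μ y = -(5/7)e^(-7x) + C.
Divide by μ: y = -5/7 + Ce^(7x).


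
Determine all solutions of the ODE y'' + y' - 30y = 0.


Characteristic equation: r² + r - 30 = 0.
Factor: (r - 5)(r + 6) = 0 ⇒ r = 5, -6 (distinct real).
General solution: y = C₁e^(5x) + C₂e^(-6x).


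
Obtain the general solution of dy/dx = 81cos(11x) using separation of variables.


g(y) = 1, so integrate directly: y = ∫ 81cos(11x) dx = (81/11)sin(11x) + C.


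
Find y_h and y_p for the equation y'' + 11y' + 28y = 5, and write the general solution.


Characteristic roots of r² + 11r + 28 = 0 are -7, -4.
y_h = C₁e^(-7x) + C₂e^(-4x).
Constant forcing; try y_p = A. Then 28A = 5 ⇒ A = 5/28.
General solution: y = C₁e^(-7x) + C₂e^(-4x) + 5/28.


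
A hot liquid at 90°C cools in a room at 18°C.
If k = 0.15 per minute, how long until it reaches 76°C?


From T(t) = T_a + (T₀ - T_a)e^(-kt), set T(t) = 76:
(76 - 18) / (90 - 18) = e^(-0.15t), so t = -ln(0.806)/0.15 ≈ 1.4 minutes.


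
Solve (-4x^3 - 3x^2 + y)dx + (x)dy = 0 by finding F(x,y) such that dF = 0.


Check exactness: ∂M/∂y = 1 and ∂N/∂x = 1; equal, so the equation is exact.
Integrate M with respect to x (treating y as constant): ∫M dx = -x^4 - x^3 + xy + h(y).
Differentiate w.r.t. y and set equal to N: all terms match, so h'(y) = 0 and h is a constant absorbed into C.
General solution: -x^4 - x^3 + xy = C.


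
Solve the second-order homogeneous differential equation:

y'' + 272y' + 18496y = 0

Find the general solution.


Characteristic equation: r² + 272r + 18496 = 0, i.e. (r + 136)² = 0.
Repeated root r = -136; include an x factor for the second linearly independent solution.
General solution: y = (C₁ + C₂x)e^(-136x).


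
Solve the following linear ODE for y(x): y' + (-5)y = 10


P(x) = -5 ⇒ μ = e^(-5x).
(μ y)' = 10e^(-5x) ⇒ μ y = -2e^(-5x) + C.
Divide by μ: y = -2 + Ce^(5x).


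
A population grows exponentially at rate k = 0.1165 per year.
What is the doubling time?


Exponential growth: P(t) = P₀ e^(0.1165t). Set P(t)/P₀ = 2: e^(0.1165t) = 2.
Solve: t = ln(2)/0.1165 ≈ 5.95 years.


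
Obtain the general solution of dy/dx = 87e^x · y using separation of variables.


Separate variables: dy/y = 87e^x dx.
Integrate: ln|y| = 87e^x + C₀.
Exponentiate: y = Ce^(87e^x).


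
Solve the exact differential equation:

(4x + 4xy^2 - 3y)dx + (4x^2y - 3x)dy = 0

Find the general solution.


Check exactness: ∂M/∂y = 8xy - 3 and ∂N/∂x = 8xy - 3; equal, so the equation is exact.
Integrate M with respect to x (treating y as constant): ∫M dx = 2x^2 + 2x^2y^2 - 3xy + h(y).
Differentiate w.r.t. y and set equal to N: all terms match, so h'(y) = 0 and h is a constant absorbed into C.
General solution: 2x^2 + 2x^2y^2 - 3xy = C.


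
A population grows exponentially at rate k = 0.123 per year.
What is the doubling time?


Exponential growth: P(t) = P₀ e^(0.123t). Set P(t)/P₀ = 2: e^(0.123t) = 2.
Solve: t = ln(2)/0.123 ≈ 5.64 years.


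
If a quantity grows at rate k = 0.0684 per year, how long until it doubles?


Exponential growth: P(t) = P₀ e^(0.0684t). Set P(t)/P₀ = 2: e^(0.0684t) = 2.
Solve: t = ln(2)/0.0684 ≈ 10.13 years.


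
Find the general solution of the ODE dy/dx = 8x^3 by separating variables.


Integrate both sides with respect to x: y = ∫ 8x^3 dx = 2x^4 + C.


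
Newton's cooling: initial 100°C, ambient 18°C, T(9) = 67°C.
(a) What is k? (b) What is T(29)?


Newton's law: T(t) = T_a + (T₀ - T_a)e^(-kt).
(a) Use T(9) = 67: (67 - 18)/(100 - 18) = e^(-k·9), so k = -ln(0.598)/9 ≈ 0.0572.
(b) Apply k to t = 29: T(29) = 18 + (82)e^(-1.659) ≈ 33.6°C.


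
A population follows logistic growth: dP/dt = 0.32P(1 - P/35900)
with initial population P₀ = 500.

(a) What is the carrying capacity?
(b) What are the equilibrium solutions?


Logistic ODE dP/dt = 0.32P(1 - P/35900) has equilibria where dP/dt = 0, i.e. P = 0 or P = 35900.
The coefficient (1 - P/K) = 0 when P = K, identifying K = 35900 as the carrying capacity.
(a) K = 35900; (b) equilibria P = 0 and P = 35900.


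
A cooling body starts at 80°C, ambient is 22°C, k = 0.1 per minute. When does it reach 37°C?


From T(t) = T_a + (T₀ - T_a)e^(-kt), set T(t) = 37:
(37 - 22) / (80 - 22) = e^(-0.1t), so t = -ln(0.259)/0.1 ≈ 13.5 minutes.


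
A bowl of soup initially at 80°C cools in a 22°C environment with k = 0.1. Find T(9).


Newton's law: dT/dt = -k(T - T_a) has solution T(t) = T_a + (T₀ - T_a)e^(-kt).
Plug in T_a = 22, T₀ = 80, k = 0.1, t = 9: T(9) = 22 + (58)e^(-0.90) ≈ 45.6°C.


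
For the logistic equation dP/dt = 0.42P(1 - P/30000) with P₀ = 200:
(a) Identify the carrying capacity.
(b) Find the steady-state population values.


Logistic ODE dP/dt = 0.42P(1 - P/30000) has equilibria where dP/dt = 0, i.e. P = 0 or P = 30000.
The coefficient (1 - P/K) = 0 when P = K, identifying K = 30000 as the carrying capacity.
(a) K = 30000; (b) equilibria P = 0 and P = 30000.


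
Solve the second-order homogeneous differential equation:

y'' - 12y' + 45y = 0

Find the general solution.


Characteristic equation: r² - 12r + 45 = 0.
Discriminant is negative; roots r = 6 ± 3i (complex conjugate pair).
General solution uses e^(α x)(C₁ cos(β x) + C₂ sin(β x)): y = e^(6x)(C₁cos(3x) + C₂sin(3x)).


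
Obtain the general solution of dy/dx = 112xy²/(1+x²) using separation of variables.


Separate: dy/y² = 112x/(1+x²) dx.
Integrate LHS: ∫ dy/y² = -1/y.
Integrate RHS via u = 1+x²: 56ln(1+x²) + C.
Result: -1/y = 56ln(1+x²) + C.


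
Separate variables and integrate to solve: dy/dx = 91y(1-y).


Separate: dy/[y(1-y)] = 91 dx.
Partial fractions: 1/[y(1-y)] = 1/y + 1/(1-y).
Integrate: ln|y/(1-y)| = 91x + C₀.
Solve for y: y = 1/(1 + Ce^(-91x)).


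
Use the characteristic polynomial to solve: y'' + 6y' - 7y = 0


Characteristic equation: r² + 6r - 7 = 0.
Factor: (r + 7)(r - 1) = 0 ⇒ r = -7, 1 (distinct real).
General solution: y = C₁e^(-7x) + C₂e^(x).


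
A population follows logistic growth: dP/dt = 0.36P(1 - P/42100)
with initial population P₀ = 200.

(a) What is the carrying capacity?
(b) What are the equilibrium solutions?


Logistic ODE dP/dt = 0.36P(1 - P/42100) has equilibria where dP/dt = 0, i.e. P = 0 or P = 42100.
The coefficient (1 - P/K) = 0 when P = K, identifying K = 42100 as the carrying capacity.
(a) K = 42100; (b) equilibria P = 0 and P = 42100.


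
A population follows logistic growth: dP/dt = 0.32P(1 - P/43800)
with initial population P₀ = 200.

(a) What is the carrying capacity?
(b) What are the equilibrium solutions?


Logistic ODE dP/dt = 0.32P(1 - P/43800) has equilibria where dP/dt = 0, i.e. P = 0 or P = 43800.
The coefficient (1 - P/K) = 0 when P = K, identifying K = 43800 as the carrying capacity.
(a) K = 43800; (b) equilibria P = 0 and P = 43800.


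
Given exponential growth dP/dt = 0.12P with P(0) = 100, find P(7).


The ODE dP/dt = 0.12P has solution P(t) = P(0)e^(0.12t).
Substitute P(0) = 100 and t = 7: P(7) = 100 e^(0.84) ≈ 232.


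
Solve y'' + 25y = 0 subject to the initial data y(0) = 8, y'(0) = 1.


Characteristic roots of r² + 25 = 0 are ±5i, so y = C₁cos(5x) + C₂sin(5x).
Apply y(0) = 8: C₁ = 8. Differentiate and apply y'(0) = 1: 5·C₂ = 1, so C₂ = 1/5.
Particular solution: y = 8cos(5x) + (1/5)sin(5x).


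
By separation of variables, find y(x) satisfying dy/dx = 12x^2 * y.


Separate variables: dy/y = 12x^2 dx.
Integrate: ln|y| = 4x^3 + C₀.
Exponentiate: y = Ce^(4x^3).


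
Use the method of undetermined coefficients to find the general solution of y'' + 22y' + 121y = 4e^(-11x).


Characteristic polynomial (r + 11)² = 0; repeated root r = -11.
y_h = (C₁ + C₂x)e^(-11x). Forcing matches the repeated root (resonance), so try y_p = Ax² e^(-11x).
Substitute and solve for A: 2A = 4, so A = 2.
General solution: y = (C₁ + C₂x + 2x²)e^(-11x).


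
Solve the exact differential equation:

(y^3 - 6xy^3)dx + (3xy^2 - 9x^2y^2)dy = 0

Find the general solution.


Check exactness: ∂M/∂y = 3y^2 - 18xy^2 and ∂N/∂x = 3y^2 - 18xy^2; equal, so the equation is exact.
Integrate M with respect to x (treating y as constant): ∫M dx = xy^3 - 3x^2y^3 + h(y).
Differentiate w.r.t. y and set equal to N: all terms match, so h'(y) = 0 and h is a constant absorbed into C.
General solution: xy^3 - 3x^2y^3 = C.


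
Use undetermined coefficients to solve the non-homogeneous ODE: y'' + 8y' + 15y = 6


Characteristic roots of r² + 8r + 15 = 0 are -3, -5.
y_h = C₁e^(-3x) + C₂e^(-5x).
Constant forcing; try y_p = A. Then 15A = 6 ⇒ A = 2/5.
General solution: y = C₁e^(-3x) + C₂e^(-5x) + 2/5.


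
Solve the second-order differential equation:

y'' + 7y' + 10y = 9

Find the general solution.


Characteristic roots of r² + 7r + 10 = 0 are -2, -5.
y_h = C₁e^(-2x) + C₂e^(-5x).
Constant forcing; try y_p = A. Then 10A = 9 ⇒ A = 9/10.
General solution: y = C₁e^(-2x) + C₂e^(-5x) + 9/10.


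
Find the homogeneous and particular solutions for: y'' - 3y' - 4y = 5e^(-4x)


Characteristic roots of r² - 3r - 4 = 0 are 4, -1.
y_h = C₁e^(4x) + C₂e^(-x).
Forcing exponent -4 is not a characteristic root; try y_p = Ae^(-4x).
Substitute: A·(16 + (-3)·-4 + (-4)) = A·24 = 5, so A = 5/24.
General solution: y = C₁e^(4x) + C₂e^(-x) + (5/24)e^(-4x).


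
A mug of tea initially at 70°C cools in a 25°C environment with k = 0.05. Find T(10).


Newton's law: dT/dt = -k(T - T_a) has solution T(t) = T_a + (T₀ - T_a)e^(-kt).
Plug in T_a = 25, T₀ = 70, k = 0.05, t = 10: T(10) = 25 + (45)e^(-0.50) ≈ 52.3°C.


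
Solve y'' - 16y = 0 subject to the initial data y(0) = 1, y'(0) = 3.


Characteristic roots of r² - 16 = 0 are -4, 4.
General solution y = c₁ e^(-4x) + c₂ e^(4x).
Apply y(0) = 1: c₁ + c₂ = 1. Apply y'(0) = 3: -4 c₁ + 4 c₂ = 3.
Solve: c₁ = 1/8, c₂ = 7/8.
Particular solution: y = (1/8)e^(-4x) + (7/8)e^(4x).


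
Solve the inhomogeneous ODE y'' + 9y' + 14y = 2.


Characteristic roots of r² + 9r + 14 = 0 are -2, -7.
y_h = C₁e^(-2x) + C₂e^(-7x).
Constant forcing; try y_p = A. Then 14A = 2 ⇒ A = 1/7.
General solution: y = C₁e^(-2x) + C₂e^(-7x) + 1/7.


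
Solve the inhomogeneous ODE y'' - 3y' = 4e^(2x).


Characteristic roots of r² - 3r = 0 are 0, 3.
y_h = C₁ + C₂e^(3x).
Forcing exponent 2 is not a characteristic root; try y_p = Ae^(2x).
Substitute: A·(4 + (-3)·2 + (0)) = A·-2 = 4, so A = -2.
General solution: y = C₁ + C₂e^(3x) - 2e^(2x).


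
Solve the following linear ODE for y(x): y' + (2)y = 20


P(x) = 2, Q(x) = 20; integrating factor μ = e^(2x).
(μ y)' = 20e^(2x) ⇒ μ y = 10e^(2x) + C.
Divide by μ: y = 10 + Ce^(-2x).


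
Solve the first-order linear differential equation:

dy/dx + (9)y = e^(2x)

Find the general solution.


P(x) = 9 ⇒ μ = e^(9x).
(μ y)' = e^(11x) ⇒ μ y = e^(11x)/11 + C.
Divide by μ: y = (1/11)e^(2x) + Ce^(-9x).


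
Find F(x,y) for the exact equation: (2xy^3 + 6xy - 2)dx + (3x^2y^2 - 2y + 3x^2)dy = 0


Check exactness: ∂M/∂y = 6xy^2 + 6x and ∂N/∂x = 6xy^2 + 6x; equal, so the equation is exact.
Integrate M with respect to x (treating y as constant): ∫M dx = x^2y^3 + 3x^2y - 2x + h(y).
Differentiate w.r.t. y and set equal to N: the x-dependent terms already match, leaving h'(y) = -2y. Integrate: h(y) = -y^2.
So F(x,y) = x^2y^3 - y^2 + 3x^2y - 2x.
General solution: x^2y^3 - y^2 + 3x^2y - 2x = C.
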